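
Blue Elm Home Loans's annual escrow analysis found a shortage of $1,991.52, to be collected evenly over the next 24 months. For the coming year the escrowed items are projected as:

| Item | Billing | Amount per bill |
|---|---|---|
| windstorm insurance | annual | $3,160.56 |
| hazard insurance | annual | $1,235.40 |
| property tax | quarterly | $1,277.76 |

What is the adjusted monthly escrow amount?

$875.23

Windstorm insurance = $3,160.56
Hazard insurance = $1,235.40
Property tax = $1,277.76 × 4 = $5,111.04
Yearly total = $3,160.56 + $1,235.40 + $5,111.04 = $9,507.00
Base monthly escrow = $9,507.00 ÷ 12 = $792.25
Shortage per month = $1,991.52 ÷ 24 = $82.98
Adjusted monthly = $792.25 + $82.98 = $875.23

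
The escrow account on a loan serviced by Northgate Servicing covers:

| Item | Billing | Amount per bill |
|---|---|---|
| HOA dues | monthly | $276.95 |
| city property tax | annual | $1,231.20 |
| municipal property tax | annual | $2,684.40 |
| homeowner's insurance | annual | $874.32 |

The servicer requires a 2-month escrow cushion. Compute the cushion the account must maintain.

$1,352.22

HOA dues = $276.95 × 12 = $3,323.40/yr
City property tax = $1,231.20/yr
Municipal property tax = $2,684.40/yr
Homeowner's insurance = $874.32/yr
Total annual escrow = $3,323.40 + $1,231.20 + $2,684.40 + $874.32 = $8,113.32
Base monthly escrow = $8,113.32 ÷ 12 = $676.11
Cushion = 2 × $676.11 = $1,352.22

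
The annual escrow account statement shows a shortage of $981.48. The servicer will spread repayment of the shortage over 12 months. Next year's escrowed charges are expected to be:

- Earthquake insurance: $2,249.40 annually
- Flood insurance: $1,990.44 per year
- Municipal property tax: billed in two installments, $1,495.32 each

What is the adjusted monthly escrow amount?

$684.33

Earthquake insurance: $2,249.40 per year
Flood insurance: $1,990.44 per year
Municipal property tax: $1,495.32 × 2 = $2,990.64 per year
Yearly total = $2,249.40 + $1,990.44 + $2,990.64 = $7,230.48
Monthly escrow = $7,230.48 ÷ 12 = $602.54
Monthly shortage recovery: $981.48 / 12 = $81.79
New monthly escrow = $602.54 + $81.79 = $684.33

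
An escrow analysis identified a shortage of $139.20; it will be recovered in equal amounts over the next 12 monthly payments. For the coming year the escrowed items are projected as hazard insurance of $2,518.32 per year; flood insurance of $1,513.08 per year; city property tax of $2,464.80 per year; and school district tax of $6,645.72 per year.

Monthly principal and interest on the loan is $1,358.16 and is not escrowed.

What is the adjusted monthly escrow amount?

Hazard insurance = $2,518.32 annually
Flood insurance = $1,513.08 annually
City property tax = $2,464.80 annually
School district tax = $6,645.72 annually
Yearly total = $2,518.32 + $1,513.08 + $2,464.80 + $6,645.72 = $13,141.92
Base monthly escrow = $13,141.92 ÷ 12 = $1,095.16
Shortage per month = $139.20 ÷ 12 = $11.60
Adjusted monthly = $1,095.16 + $11.60 = $1,106.76

$1,106.76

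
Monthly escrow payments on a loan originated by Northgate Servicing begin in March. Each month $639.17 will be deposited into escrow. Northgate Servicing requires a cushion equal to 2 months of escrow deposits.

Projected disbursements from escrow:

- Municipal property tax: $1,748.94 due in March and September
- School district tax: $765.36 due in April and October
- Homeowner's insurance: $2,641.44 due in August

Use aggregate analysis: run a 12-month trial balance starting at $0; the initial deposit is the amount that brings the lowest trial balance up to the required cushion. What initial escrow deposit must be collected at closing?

Cushion = 2 × $639.17 = $1,278.34
Trial balance (start $0, +$639.17 each month, − disbursements):
  Mar: +$639.17 − $1,748.94 → -$1,109.77
  Apr: +$639.17 − $765.36 → -$1,235.96
  May: +$639.17 → -$596.79
  Jun: +$639.17 → $42.38
  Jul: +$639.17 → $681.55
  Aug: +$639.17 − $2,641.44 → -$1,320.72
  Sep: +$639.17 − $1,748.94 → -$2,430.49
  Oct: +$639.17 − $765.36 → -$2,556.68
  Nov: +$639.17 → -$1,917.51
  Dec: +$639.17 → -$1,278.34
  Jan: +$639.17 → -$639.17
  Feb: +$639.17 → $0.00
Lowest trial balance = -$2,556.68 (Oct)
Initial deposit = cushion − low point = $1,278.34 − (-$2,556.68) = $3,835.02

$3,835.02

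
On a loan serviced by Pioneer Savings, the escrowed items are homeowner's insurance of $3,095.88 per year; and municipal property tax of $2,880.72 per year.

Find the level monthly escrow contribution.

$498.05

Homeowner's insurance: $3,095.88 annually
Municipal property tax: $2,880.72 annually
Total annual escrow = $3,095.88 + $2,880.72 = $5,976.60
Monthly escrow = $5,976.60 ÷ 12 = $498.05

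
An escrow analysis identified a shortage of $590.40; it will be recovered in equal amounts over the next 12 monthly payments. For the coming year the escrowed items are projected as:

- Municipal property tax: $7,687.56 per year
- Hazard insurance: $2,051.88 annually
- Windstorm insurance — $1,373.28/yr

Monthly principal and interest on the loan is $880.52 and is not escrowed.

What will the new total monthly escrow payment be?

Municipal property tax — $7,687.56
Hazard insurance — $2,051.88
Windstorm insurance — $1,373.28
Total annual escrow = $7,687.56 + $2,051.88 + $1,373.28 = $11,112.72
Monthly escrow = $11,112.72 ÷ 12 = $926.06
Monthly shortage recovery: $590.40 ÷ 12 = $49.20
New monthly escrow = $926.06 + $49.20 = $975.26

$975.26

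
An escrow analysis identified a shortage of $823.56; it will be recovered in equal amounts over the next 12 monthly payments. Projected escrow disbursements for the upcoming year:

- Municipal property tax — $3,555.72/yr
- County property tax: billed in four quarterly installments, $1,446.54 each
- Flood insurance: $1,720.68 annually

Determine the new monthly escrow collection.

$990.51

Municipal property tax: $3,555.72 per year
County property tax: $1,446.54 × 4 = $5,786.16 per year
Flood insurance: $1,720.68 per year
Total per year = $11,062.56
Per month = $11,062.56 ÷ 12 = $921.88
Shortage per month = $823.56 ÷ 12 = $68.63
Adjusted monthly = $921.88 + $68.63 = $990.51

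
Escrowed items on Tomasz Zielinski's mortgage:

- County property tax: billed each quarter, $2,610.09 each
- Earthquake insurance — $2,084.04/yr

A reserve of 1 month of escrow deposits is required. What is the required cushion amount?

County property tax = $2,610.09 × 4 = $10,440.36 per year
Earthquake insurance = $2,084.04 per year
Yearly total = $10,440.36 + $2,084.04 = $12,524.40
Monthly escrow = $12,524.40 / 12 = $1,043.70
Reserve = 1 × $1,043.70 = $1,043.70

$1,043.70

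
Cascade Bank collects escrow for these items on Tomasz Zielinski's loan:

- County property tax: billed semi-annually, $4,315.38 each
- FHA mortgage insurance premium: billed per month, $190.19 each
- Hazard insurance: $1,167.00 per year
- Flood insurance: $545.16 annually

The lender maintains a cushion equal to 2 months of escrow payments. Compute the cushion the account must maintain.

$2,104.20

County property tax: $4,315.38 × 2 = $8,630.76/yr
FHA mortgage insurance premium: $190.19 × 12 = $2,282.28/yr
Hazard insurance: $1,167.00/yr
Flood insurance: $545.16/yr
Total per year = $8,630.76 + $2,282.28 + $1,167.00 + $545.16 = $12,625.20
Monthly escrow = $12,625.20 / 12 = $1,052.10
Required cushion = 2 × $1,052.10 = $2,104.20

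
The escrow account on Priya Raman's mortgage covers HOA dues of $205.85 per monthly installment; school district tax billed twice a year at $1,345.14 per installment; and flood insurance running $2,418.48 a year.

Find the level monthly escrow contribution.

HOA dues: $205.85 × 12 = $2,470.20 per year
School district tax: $1,345.14 × 2 = $2,690.28 per year
Flood insurance: $2,418.48 per year
Combined annual = $7,578.96
Monthly escrow = $7,578.96 ÷ 12 = $631.58

$631.58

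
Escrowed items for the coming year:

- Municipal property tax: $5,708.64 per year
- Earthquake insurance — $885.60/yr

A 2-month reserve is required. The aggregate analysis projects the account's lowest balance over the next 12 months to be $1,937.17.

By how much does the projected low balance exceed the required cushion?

$838.13

Municipal property tax — $5,708.64
Earthquake insurance — $885.60
Total annual escrow = $6,594.24
Monthly escrow = $6,594.24 ÷ 12 = $549.52
Required reserve = 2 × $549.52 = $1,099.04
Excess over cushion: $1,937.17 − $1,099.04 = $838.13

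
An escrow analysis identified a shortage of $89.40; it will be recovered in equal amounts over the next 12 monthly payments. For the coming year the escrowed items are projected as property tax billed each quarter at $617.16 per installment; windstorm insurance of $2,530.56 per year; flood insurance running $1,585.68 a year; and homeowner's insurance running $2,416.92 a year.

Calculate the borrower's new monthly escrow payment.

Property tax = $617.16 × 4 = $2,468.64
Windstorm insurance = $2,530.56
Flood insurance = $1,585.68
Homeowner's insurance = $2,416.92
Total annual escrow = $9,001.80
Monthly = $9,001.80 ÷ 12 = $750.15
Monthly shortage recovery: $89.40 ÷ 12 = $7.45
Adjusted monthly = $750.15 + $7.45 = $757.60

$757.60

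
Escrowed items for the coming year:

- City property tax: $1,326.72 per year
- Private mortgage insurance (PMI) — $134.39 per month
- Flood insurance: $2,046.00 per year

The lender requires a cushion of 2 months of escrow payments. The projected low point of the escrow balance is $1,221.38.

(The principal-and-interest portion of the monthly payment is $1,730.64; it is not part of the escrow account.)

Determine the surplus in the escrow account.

$390.48

City property tax = $1,326.72/yr
Private mortgage insurance (PMI) = $134.39 × 12 = $1,612.68/yr
Flood insurance = $2,046.00/yr
Yearly total = $1,326.72 + $1,612.68 + $2,046.00 = $4,985.40
Monthly escrow = $4,985.40 ÷ 12 = $415.45
Required reserve = 2 × $415.45 = $830.90
Surplus = $1,221.38 − $830.90 = $390.48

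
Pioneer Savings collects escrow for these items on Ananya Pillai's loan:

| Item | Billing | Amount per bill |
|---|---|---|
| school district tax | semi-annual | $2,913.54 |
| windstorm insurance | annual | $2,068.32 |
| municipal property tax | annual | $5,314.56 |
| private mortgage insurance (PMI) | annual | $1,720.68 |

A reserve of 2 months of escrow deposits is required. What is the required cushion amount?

$2,488.44

School district tax — $2,913.54 × 2 = $5,827.08 per year
Windstorm insurance — $2,068.32 per year
Municipal property tax — $5,314.56 per year
Private mortgage insurance (PMI) — $1,720.68 per year
Total annual escrow = $5,827.08 + $2,068.32 + $5,314.56 + $1,720.68 = $14,930.64
Per month = $14,930.64 / 12 = $1,244.22
Required cushion = 2 × $1,244.22 = $2,488.44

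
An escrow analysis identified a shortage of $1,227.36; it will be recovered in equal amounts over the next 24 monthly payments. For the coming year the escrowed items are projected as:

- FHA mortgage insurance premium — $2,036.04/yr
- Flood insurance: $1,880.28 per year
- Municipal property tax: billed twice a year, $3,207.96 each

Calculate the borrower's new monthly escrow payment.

$912.16

FHA mortgage insurance premium = $2,036.04 per year
Flood insurance = $1,880.28 per year
Municipal property tax = $3,207.96 × 2 = $6,415.92 per year
Annual escrow total = $10,332.24
Base monthly escrow = $10,332.24 / 12 = $861.02
Monthly shortage recovery: $1,227.36 ÷ 24 = $51.14
New monthly escrow = $861.02 + $51.14 = $912.16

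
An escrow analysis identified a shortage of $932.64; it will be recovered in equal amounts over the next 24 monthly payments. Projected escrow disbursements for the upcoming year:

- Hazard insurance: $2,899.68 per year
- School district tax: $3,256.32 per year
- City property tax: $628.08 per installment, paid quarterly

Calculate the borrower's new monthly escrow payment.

Hazard insurance — $2,899.68
School district tax — $3,256.32
City property tax — $628.08 × 4 = $2,512.32
Total annual escrow = $2,899.68 + $3,256.32 + $2,512.32 = $8,668.32
Monthly escrow = $8,668.32 ÷ 12 = $722.36
Shortage per month = $932.64 / 24 = $38.86
New monthly escrow = $722.36 + $38.86 = $761.22

$761.22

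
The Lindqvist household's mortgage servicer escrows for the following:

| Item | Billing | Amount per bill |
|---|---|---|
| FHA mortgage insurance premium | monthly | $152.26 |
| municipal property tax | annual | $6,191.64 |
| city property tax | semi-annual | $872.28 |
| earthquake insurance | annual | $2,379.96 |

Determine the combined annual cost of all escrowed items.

$12,143.28

FHA mortgage insurance premium: $152.26 × 12 = $1,827.12/yr
Municipal property tax: $6,191.64/yr
City property tax: $872.28 × 2 = $1,744.56/yr
Earthquake insurance: $2,379.96/yr
Yearly total = $1,827.12 + $6,191.64 + $1,744.56 + $2,379.96 = $12,143.28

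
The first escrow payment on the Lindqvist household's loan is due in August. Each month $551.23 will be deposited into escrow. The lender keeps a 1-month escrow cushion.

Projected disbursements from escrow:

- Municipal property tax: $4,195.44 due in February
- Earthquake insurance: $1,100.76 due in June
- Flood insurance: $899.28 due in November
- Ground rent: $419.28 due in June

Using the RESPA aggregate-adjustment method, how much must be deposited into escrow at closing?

$1,787.34

Cushion = 1 × $551.23 = $551.23
Trial balance (start $0, +$551.23 each month, − disbursements):
  Aug: +$551.23 → $551.23
  Sep: +$551.23 → $1,102.46
  Oct: +$551.23 → $1,653.69
  Nov: +$551.23 − $899.28 → $1,305.64
  Dec: +$551.23 → $1,856.87
  Jan: +$551.23 → $2,408.10
  Feb: +$551.23 − $4,195.44 → -$1,236.11
  Mar: +$551.23 → -$684.88
  Apr: +$551.23 → -$133.65
  May: +$551.23 → $417.58
  Jun: +$551.23 − $1,520.04 → -$551.23
  Jul: +$551.23 → $0.00
Lowest trial balance = -$1,236.11 (Feb)
Initial deposit = cushion − low point = $551.23 − (-$1,236.11) = $1,787.34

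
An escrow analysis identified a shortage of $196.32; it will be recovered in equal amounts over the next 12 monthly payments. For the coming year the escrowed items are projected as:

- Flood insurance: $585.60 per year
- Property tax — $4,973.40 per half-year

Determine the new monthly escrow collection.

$894.06

Flood insurance — $585.60
Property tax — $4,973.40 × 2 = $9,946.80
Total annual escrow = $585.60 + $9,946.80 = $10,532.40
Monthly escrow = $10,532.40 ÷ 12 = $877.70
Monthly shortage recovery: $196.32 / 12 = $16.36
Adjusted monthly = $877.70 + $16.36 = $894.06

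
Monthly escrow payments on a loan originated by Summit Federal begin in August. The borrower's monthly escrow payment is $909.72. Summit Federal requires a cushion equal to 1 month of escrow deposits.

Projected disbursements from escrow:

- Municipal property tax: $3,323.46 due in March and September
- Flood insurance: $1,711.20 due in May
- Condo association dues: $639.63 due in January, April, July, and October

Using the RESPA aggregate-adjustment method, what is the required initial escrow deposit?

$2,413.74

Cushion = 1 × $909.72 = $909.72
Trial balance (start $0, +$909.72 each month, − disbursements):
  Aug: +$909.72 → $909.72
  Sep: +$909.72 − $3,323.46 → -$1,504.02
  Oct: +$909.72 − $639.63 → -$1,233.93
  Nov: +$909.72 → -$324.21
  Dec: +$909.72 → $585.51
  Jan: +$909.72 − $639.63 → $855.60
  Feb: +$909.72 → $1,765.32
  Mar: +$909.72 − $3,323.46 → -$648.42
  Apr: +$909.72 − $639.63 → -$378.33
  May: +$909.72 − $1,711.20 → -$1,179.81
  Jun: +$909.72 → -$270.09
  Jul: +$909.72 − $639.63 → $0.00
Lowest trial balance = -$1,504.02 (Sep)
Initial deposit = cushion − low point = $909.72 − (-$1,504.02) = $2,413.74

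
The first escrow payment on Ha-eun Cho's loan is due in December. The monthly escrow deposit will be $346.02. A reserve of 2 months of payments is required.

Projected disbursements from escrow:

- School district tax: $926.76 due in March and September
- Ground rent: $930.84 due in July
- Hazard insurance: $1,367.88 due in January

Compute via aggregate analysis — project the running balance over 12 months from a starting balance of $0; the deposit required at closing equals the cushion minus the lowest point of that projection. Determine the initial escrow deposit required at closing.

$1,602.60

Cushion = 2 × $346.02 = $692.04
Trial balance (start $0, +$346.02 each month, − disbursements):
  Dec: +$346.02 → $346.02
  Jan: +$346.02 − $1,367.88 → -$675.84
  Feb: +$346.02 → -$329.82
  Mar: +$346.02 − $926.76 → -$910.56
  Apr: +$346.02 → -$564.54
  May: +$346.02 → -$218.52
  Jun: +$346.02 → $127.50
  Jul: +$346.02 − $930.84 → -$457.32
  Aug: +$346.02 → -$111.30
  Sep: +$346.02 − $926.76 → -$692.04
  Oct: +$346.02 → -$346.02
  Nov: +$346.02 → $0.00
Lowest trial balance = -$910.56 (Mar)
Initial deposit = cushion − low point = $692.04 − (-$910.56) = $1,602.60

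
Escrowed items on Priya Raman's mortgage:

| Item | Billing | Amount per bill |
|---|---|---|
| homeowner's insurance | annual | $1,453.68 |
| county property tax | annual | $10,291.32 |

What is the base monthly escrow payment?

Homeowner's insurance = $1,453.68 annually
County property tax = $10,291.32 annually
Total annual escrow = $1,453.68 + $10,291.32 = $11,745.00
Monthly = $11,745.00 / 12 = $978.75

$978.75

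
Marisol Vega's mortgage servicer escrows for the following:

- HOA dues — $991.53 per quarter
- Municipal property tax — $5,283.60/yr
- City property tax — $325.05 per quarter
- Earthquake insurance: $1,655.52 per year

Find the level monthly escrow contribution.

$1,017.12

HOA dues: $991.53 × 4 = $3,966.12 per year
Municipal property tax: $5,283.60 per year
City property tax: $325.05 × 4 = $1,300.20 per year
Earthquake insurance: $1,655.52 per year
Combined annual = $3,966.12 + $5,283.60 + $1,300.20 + $1,655.52 = $12,205.44
Per month = $12,205.44 / 12 = $1,017.12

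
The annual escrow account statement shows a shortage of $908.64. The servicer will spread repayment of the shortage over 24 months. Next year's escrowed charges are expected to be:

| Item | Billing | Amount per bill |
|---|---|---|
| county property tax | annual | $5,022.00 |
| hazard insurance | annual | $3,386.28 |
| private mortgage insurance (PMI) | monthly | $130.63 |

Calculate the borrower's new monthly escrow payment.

County property tax: $5,022.00
Hazard insurance: $3,386.28
Private mortgage insurance (PMI): $130.63 × 12 = $1,567.56
Combined annual = $5,022.00 + $3,386.28 + $1,567.56 = $9,975.84
Base monthly escrow = $9,975.84 ÷ 12 = $831.32
Shortage spread = $908.64 / 24 = $37.86/mo
New monthly escrow = $831.32 + $37.86 = $869.18

$869.18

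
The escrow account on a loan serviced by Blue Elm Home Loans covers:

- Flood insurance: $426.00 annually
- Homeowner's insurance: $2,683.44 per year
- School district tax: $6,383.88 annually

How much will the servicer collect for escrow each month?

$791.11

Flood insurance — $426.00 per year
Homeowner's insurance — $2,683.44 per year
School district tax — $6,383.88 per year
Total per year = $426.00 + $2,683.44 + $6,383.88 = $9,493.32
Per month = $9,493.32 / 12 = $791.11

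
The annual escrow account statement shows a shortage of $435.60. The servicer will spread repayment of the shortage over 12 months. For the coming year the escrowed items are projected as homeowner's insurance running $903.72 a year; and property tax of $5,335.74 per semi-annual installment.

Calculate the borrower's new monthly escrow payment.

$1,000.90

Homeowner's insurance: $903.72
Property tax: $5,335.74 × 2 = $10,671.48
Total per year = $903.72 + $10,671.48 = $11,575.20
Per month = $11,575.20 ÷ 12 = $964.60
Shortage spread = $435.60 / 12 = $36.30/mo
New monthly escrow = $964.60 + $36.30 = $1,000.90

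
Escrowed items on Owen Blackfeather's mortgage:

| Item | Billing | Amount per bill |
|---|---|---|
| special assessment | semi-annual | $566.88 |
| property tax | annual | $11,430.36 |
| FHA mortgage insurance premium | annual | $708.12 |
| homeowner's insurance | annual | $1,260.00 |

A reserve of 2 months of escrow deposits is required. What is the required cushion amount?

Special assessment = $566.88 × 2 = $1,133.76/yr
Property tax = $11,430.36/yr
FHA mortgage insurance premium = $708.12/yr
Homeowner's insurance = $1,260.00/yr
Total per year = $1,133.76 + $11,430.36 + $708.12 + $1,260.00 = $14,532.24
Base monthly escrow = $14,532.24 ÷ 12 = $1,211.02
Reserve = 2 × $1,211.02 = $2,422.04

$2,422.04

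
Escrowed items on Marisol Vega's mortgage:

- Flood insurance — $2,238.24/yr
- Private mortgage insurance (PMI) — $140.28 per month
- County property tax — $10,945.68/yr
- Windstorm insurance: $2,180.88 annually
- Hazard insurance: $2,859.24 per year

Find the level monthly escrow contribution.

$1,658.95

Flood insurance — $2,238.24 per year
Private mortgage insurance (PMI) — $140.28 × 12 = $1,683.36 per year
County property tax — $10,945.68 per year
Windstorm insurance — $2,180.88 per year
Hazard insurance — $2,859.24 per year
Total annual escrow = $19,907.40
Base monthly escrow = $19,907.40 ÷ 12 = $1,658.95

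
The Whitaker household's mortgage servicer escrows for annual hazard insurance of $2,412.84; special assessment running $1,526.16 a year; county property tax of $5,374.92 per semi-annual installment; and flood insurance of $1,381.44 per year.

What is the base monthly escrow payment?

$1,339.19

Hazard insurance: $2,412.84
Special assessment: $1,526.16
County property tax: $5,374.92 × 2 = $10,749.84
Flood insurance: $1,381.44
Combined annual = $2,412.84 + $1,526.16 + $10,749.84 + $1,381.44 = $16,070.28
Monthly escrow = $16,070.28 ÷ 12 = $1,339.19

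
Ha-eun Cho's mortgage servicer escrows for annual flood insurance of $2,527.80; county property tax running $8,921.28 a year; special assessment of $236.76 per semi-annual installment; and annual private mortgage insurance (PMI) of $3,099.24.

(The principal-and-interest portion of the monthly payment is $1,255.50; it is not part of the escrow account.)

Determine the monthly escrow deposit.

Flood insurance — $2,527.80 per year
County property tax — $8,921.28 per year
Special assessment — $236.76 × 2 = $473.52 per year
Private mortgage insurance (PMI) — $3,099.24 per year
Combined annual = $15,021.84
Monthly = $15,021.84 / 12 = $1,251.82

$1,251.82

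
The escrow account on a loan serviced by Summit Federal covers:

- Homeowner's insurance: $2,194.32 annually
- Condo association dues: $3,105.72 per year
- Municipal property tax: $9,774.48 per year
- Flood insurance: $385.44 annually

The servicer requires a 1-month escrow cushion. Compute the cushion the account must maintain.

$1,288.33

Homeowner's insurance — $2,194.32
Condo association dues — $3,105.72
Municipal property tax — $9,774.48
Flood insurance — $385.44
Yearly total = $15,459.96
Monthly escrow = $15,459.96 ÷ 12 = $1,288.33
Reserve = 1 × $1,288.33 = $1,288.33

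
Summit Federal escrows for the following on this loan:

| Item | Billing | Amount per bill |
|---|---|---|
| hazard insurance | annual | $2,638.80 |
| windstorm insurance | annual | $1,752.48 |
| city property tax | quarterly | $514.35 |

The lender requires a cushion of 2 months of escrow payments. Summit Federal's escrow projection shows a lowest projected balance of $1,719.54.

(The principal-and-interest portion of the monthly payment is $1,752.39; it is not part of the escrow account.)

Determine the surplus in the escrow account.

Hazard insurance — $2,638.80 per year
Windstorm insurance — $1,752.48 per year
City property tax — $514.35 × 4 = $2,057.40 per year
Annual escrow total = $2,638.80 + $1,752.48 + $2,057.40 = $6,448.68
Monthly escrow = $6,448.68 ÷ 12 = $537.39
Cushion = 2 × $537.39 = $1,074.78
Excess over cushion: $1,719.54 − $1,074.78 = $644.76

$644.76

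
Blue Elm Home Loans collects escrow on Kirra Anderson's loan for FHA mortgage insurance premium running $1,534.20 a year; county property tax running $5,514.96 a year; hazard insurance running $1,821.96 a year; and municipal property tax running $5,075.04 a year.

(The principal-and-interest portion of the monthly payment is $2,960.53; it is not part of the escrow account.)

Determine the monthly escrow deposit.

$1,162.18

FHA mortgage insurance premium: $1,534.20 annually
County property tax: $5,514.96 annually
Hazard insurance: $1,821.96 annually
Municipal property tax: $5,075.04 annually
Combined annual = $13,946.16
Monthly escrow = $13,946.16 ÷ 12 = $1,162.18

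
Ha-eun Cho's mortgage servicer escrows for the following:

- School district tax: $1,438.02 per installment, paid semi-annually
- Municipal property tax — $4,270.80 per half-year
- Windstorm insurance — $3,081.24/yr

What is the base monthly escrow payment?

School district tax: $1,438.02 × 2 = $2,876.04 annually
Municipal property tax: $4,270.80 × 2 = $8,541.60 annually
Windstorm insurance: $3,081.24 annually
Total annual escrow = $14,498.88
Monthly escrow = $14,498.88 / 12 = $1,208.24

$1,208.24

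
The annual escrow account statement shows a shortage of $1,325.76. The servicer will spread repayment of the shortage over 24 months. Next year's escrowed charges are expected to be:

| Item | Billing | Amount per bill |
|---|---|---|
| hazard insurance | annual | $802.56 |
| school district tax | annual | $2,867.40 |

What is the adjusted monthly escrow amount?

$361.07

Hazard insurance: $802.56 annually
School district tax: $2,867.40 annually
Yearly total = $3,669.96
Monthly escrow = $3,669.96 / 12 = $305.83
Shortage per month = $1,325.76 ÷ 24 = $55.24
New monthly escrow = $305.83 + $55.24 = $361.07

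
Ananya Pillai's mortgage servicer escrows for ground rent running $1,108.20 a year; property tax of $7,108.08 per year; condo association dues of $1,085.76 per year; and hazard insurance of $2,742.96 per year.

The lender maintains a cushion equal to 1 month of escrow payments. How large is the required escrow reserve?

$1,003.75

Ground rent = $1,108.20/yr
Property tax = $7,108.08/yr
Condo association dues = $1,085.76/yr
Hazard insurance = $2,742.96/yr
Yearly total = $1,108.20 + $7,108.08 + $1,085.76 + $2,742.96 = $12,045.00
Base monthly escrow = $12,045.00 ÷ 12 = $1,003.75
Cushion = 1 × $1,003.75 = $1,003.75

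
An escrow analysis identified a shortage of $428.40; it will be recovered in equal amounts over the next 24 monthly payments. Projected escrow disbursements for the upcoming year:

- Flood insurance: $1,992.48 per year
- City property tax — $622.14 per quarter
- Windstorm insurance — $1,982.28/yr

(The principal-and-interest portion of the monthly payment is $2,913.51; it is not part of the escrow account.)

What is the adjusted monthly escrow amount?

Flood insurance — $1,992.48/yr
City property tax — $622.14 × 4 = $2,488.56/yr
Windstorm insurance — $1,982.28/yr
Total per year = $6,463.32
Monthly escrow = $6,463.32 ÷ 12 = $538.61
Monthly shortage recovery: $428.40 ÷ 24 = $17.85
Adjusted monthly = $538.61 + $17.85 = $556.46

$556.46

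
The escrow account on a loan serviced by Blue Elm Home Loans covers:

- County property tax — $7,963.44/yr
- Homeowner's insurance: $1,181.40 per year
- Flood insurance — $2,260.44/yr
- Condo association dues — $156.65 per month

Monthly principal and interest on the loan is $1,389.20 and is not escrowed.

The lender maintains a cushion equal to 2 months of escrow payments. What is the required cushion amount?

County property tax — $7,963.44/yr
Homeowner's insurance — $1,181.40/yr
Flood insurance — $2,260.44/yr
Condo association dues — $156.65 × 12 = $1,879.80/yr
Total annual escrow = $7,963.44 + $1,181.40 + $2,260.44 + $1,879.80 = $13,285.08
Base monthly escrow = $13,285.08 ÷ 12 = $1,107.09
Required cushion = 2 × $1,107.09 = $2,214.18

$2,214.18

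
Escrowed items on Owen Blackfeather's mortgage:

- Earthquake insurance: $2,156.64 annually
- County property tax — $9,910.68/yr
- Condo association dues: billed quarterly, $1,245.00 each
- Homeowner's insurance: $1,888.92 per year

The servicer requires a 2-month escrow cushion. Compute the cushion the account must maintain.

$3,156.04

Earthquake insurance: $2,156.64/yr
County property tax: $9,910.68/yr
Condo association dues: $1,245.00 × 4 = $4,980.00/yr
Homeowner's insurance: $1,888.92/yr
Total per year = $18,936.24
Monthly escrow = $18,936.24 / 12 = $1,578.02
Reserve = 2 × $1,578.02 = $3,156.04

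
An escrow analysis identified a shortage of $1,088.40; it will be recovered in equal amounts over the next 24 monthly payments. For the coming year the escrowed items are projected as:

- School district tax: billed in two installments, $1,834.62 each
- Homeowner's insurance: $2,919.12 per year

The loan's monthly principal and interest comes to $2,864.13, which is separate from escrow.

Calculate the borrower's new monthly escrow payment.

$594.38

School district tax = $1,834.62 × 2 = $3,669.24 annually
Homeowner's insurance = $2,919.12 annually
Annual escrow total = $3,669.24 + $2,919.12 = $6,588.36
Monthly escrow = $6,588.36 / 12 = $549.03
Monthly shortage recovery: $1,088.40 ÷ 24 = $45.35
Adjusted monthly = $549.03 + $45.35 = $594.38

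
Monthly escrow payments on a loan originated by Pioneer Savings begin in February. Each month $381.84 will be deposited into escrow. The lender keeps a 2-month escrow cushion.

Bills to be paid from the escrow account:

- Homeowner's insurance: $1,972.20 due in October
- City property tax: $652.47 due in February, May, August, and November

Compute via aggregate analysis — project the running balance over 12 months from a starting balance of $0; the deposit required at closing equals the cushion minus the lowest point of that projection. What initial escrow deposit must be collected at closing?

$1,527.36

Cushion = 2 × $381.84 = $763.68
Trial balance (start $0, +$381.84 each month, − disbursements):
  Feb: +$381.84 − $652.47 → -$270.63
  Mar: +$381.84 → $111.21
  Apr: +$381.84 → $493.05
  May: +$381.84 − $652.47 → $222.42
  Jun: +$381.84 → $604.26
  Jul: +$381.84 → $986.10
  Aug: +$381.84 − $652.47 → $715.47
  Sep: +$381.84 → $1,097.31
  Oct: +$381.84 − $1,972.20 → -$493.05
  Nov: +$381.84 − $652.47 → -$763.68
  Dec: +$381.84 → -$381.84
  Jan: +$381.84 → $0.00
Lowest trial balance = -$763.68 (Nov)
Initial deposit = cushion − low point = $763.68 − (-$763.68) = $1,527.36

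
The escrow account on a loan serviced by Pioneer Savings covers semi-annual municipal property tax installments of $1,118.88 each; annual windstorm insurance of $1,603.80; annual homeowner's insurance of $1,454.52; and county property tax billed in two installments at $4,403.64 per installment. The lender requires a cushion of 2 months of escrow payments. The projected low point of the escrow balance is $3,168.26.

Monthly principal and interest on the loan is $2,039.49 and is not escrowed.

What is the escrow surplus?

$817.70

Municipal property tax: $1,118.88 × 2 = $2,237.76
Windstorm insurance: $1,603.80
Homeowner's insurance: $1,454.52
County property tax: $4,403.64 × 2 = $8,807.28
Total annual escrow = $14,103.36
Per month = $14,103.36 ÷ 12 = $1,175.28
Required cushion = 2 × $1,175.28 = $2,350.56
Surplus = $3,168.26 − $2,350.56 = $817.70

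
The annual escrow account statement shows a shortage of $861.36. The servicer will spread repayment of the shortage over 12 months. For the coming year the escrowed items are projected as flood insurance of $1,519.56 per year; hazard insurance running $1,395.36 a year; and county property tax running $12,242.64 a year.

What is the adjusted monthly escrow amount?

$1,334.91

Flood insurance: $1,519.56 per year
Hazard insurance: $1,395.36 per year
County property tax: $12,242.64 per year
Total annual escrow = $1,519.56 + $1,395.36 + $12,242.64 = $15,157.56
Per month = $15,157.56 / 12 = $1,263.13
Shortage spread = $861.36 / 12 = $71.78/mo
Adjusted monthly = $1,263.13 + $71.78 = $1,334.91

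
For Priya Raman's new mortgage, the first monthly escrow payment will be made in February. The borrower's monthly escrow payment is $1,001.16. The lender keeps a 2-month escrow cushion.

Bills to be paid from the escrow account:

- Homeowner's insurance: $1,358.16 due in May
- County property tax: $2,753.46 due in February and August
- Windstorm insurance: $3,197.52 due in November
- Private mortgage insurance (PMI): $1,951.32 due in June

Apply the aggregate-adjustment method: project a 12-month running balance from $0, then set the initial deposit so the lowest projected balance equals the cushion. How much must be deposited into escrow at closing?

Cushion = 2 × $1,001.16 = $2,002.32
Trial balance (start $0, +$1,001.16 each month, − disbursements):
  Feb: +$1,001.16 − $2,753.46 → -$1,752.30
  Mar: +$1,001.16 → -$751.14
  Apr: +$1,001.16 → $250.02
  May: +$1,001.16 − $1,358.16 → -$106.98
  Jun: +$1,001.16 − $1,951.32 → -$1,057.14
  Jul: +$1,001.16 → -$55.98
  Aug: +$1,001.16 − $2,753.46 → -$1,808.28
  Sep: +$1,001.16 → -$807.12
  Oct: +$1,001.16 → $194.04
  Nov: +$1,001.16 − $3,197.52 → -$2,002.32
  Dec: +$1,001.16 → -$1,001.16
  Jan: +$1,001.16 → $0.00
Lowest trial balance = -$2,002.32 (Nov)
Initial deposit = cushion − low point = $2,002.32 − (-$2,002.32) = $4,004.64

$4,004.64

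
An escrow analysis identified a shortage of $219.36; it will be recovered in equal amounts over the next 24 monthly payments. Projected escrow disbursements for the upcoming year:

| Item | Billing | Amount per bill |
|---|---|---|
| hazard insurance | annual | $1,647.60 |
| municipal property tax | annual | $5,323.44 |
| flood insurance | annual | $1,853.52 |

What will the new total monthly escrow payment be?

Hazard insurance = $1,647.60 annually
Municipal property tax = $5,323.44 annually
Flood insurance = $1,853.52 annually
Yearly total = $1,647.60 + $5,323.44 + $1,853.52 = $8,824.56
Monthly escrow = $8,824.56 ÷ 12 = $735.38
Shortage spread = $219.36 / 24 = $9.14/mo
Adjusted monthly = $735.38 + $9.14 = $744.52

$744.52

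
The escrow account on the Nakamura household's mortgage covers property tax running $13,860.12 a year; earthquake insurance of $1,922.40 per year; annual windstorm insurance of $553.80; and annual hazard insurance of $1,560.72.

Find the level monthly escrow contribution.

$1,491.42

Property tax — $13,860.12/yr
Earthquake insurance — $1,922.40/yr
Windstorm insurance — $553.80/yr
Hazard insurance — $1,560.72/yr
Annual escrow total = $13,860.12 + $1,922.40 + $553.80 + $1,560.72 = $17,897.04
Base monthly escrow = $17,897.04 / 12 = $1,491.42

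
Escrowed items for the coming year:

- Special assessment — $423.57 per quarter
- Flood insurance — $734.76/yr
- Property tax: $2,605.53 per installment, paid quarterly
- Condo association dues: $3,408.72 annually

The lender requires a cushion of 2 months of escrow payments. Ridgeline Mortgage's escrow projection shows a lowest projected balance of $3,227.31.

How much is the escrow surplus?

Special assessment: $423.57 × 4 = $1,694.28/yr
Flood insurance: $734.76/yr
Property tax: $2,605.53 × 4 = $10,422.12/yr
Condo association dues: $3,408.72/yr
Total annual escrow = $1,694.28 + $734.76 + $10,422.12 + $3,408.72 = $16,259.88
Monthly escrow = $16,259.88 / 12 = $1,354.99
Cushion = 2 × $1,354.99 = $2,709.98
Surplus = $3,227.31 − $2,709.98 = $517.33

$517.33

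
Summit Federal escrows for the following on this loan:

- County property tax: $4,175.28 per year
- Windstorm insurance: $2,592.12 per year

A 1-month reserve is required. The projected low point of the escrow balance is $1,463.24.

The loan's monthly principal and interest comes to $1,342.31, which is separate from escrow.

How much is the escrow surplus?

$899.29

County property tax = $4,175.28 annually
Windstorm insurance = $2,592.12 annually
Combined annual = $4,175.28 + $2,592.12 = $6,767.40
Base monthly escrow = $6,767.40 / 12 = $563.95
Required reserve = 1 × $563.95 = $563.95
Excess over cushion: $1,463.24 − $563.95 = $899.29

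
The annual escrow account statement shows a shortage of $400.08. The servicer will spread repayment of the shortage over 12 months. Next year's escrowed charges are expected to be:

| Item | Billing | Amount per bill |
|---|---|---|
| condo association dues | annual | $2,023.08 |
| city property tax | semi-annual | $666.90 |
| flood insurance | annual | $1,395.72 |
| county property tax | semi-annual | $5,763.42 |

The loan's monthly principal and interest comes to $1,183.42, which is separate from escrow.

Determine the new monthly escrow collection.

$1,389.96

Condo association dues = $2,023.08 annually
City property tax = $666.90 × 2 = $1,333.80 annually
Flood insurance = $1,395.72 annually
County property tax = $5,763.42 × 2 = $11,526.84 annually
Total annual escrow = $16,279.44
Monthly escrow = $16,279.44 / 12 = $1,356.62
Shortage per month = $400.08 / 12 = $33.34
New monthly escrow = $1,356.62 + $33.34 = $1,389.96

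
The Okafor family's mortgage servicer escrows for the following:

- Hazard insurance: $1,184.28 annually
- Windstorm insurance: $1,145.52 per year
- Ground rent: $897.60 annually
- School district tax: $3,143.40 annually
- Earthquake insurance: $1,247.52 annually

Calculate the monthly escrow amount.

$634.86

Hazard insurance = $1,184.28
Windstorm insurance = $1,145.52
Ground rent = $897.60
School district tax = $3,143.40
Earthquake insurance = $1,247.52
Yearly total = $7,618.32
Monthly escrow = $7,618.32 ÷ 12 = $634.86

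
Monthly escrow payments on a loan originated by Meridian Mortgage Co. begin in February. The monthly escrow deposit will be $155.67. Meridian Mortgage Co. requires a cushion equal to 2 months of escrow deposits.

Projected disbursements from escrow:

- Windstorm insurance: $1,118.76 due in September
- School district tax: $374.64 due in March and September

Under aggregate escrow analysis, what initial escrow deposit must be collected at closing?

$934.02

Cushion = 2 × $155.67 = $311.34
Trial balance (start $0, +$155.67 each month, − disbursements):
  Feb: +$155.67 → $155.67
  Mar: +$155.67 − $374.64 → -$63.30
  Apr: +$155.67 → $92.37
  May: +$155.67 → $248.04
  Jun: +$155.67 → $403.71
  Jul: +$155.67 → $559.38
  Aug: +$155.67 → $715.05
  Sep: +$155.67 − $1,493.40 → -$622.68
  Oct: +$155.67 → -$467.01
  Nov: +$155.67 → -$311.34
  Dec: +$155.67 → -$155.67
  Jan: +$155.67 → $0.00
Lowest trial balance = -$622.68 (Sep)
Initial deposit = cushion − low point = $311.34 − (-$622.68) = $934.02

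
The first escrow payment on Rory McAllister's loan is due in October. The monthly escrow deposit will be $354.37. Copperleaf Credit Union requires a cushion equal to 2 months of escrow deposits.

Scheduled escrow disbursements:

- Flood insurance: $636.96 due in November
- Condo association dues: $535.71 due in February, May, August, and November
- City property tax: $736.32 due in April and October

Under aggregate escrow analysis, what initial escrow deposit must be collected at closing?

$1,908.99

Cushion = 2 × $354.37 = $708.74
Trial balance (start $0, +$354.37 each month, − disbursements):
  Oct: +$354.37 − $736.32 → -$381.95
  Nov: +$354.37 − $1,172.67 → -$1,200.25
  Dec: +$354.37 → -$845.88
  Jan: +$354.37 → -$491.51
  Feb: +$354.37 − $535.71 → -$672.85
  Mar: +$354.37 → -$318.48
  Apr: +$354.37 − $736.32 → -$700.43
  May: +$354.37 − $535.71 → -$881.77
  Jun: +$354.37 → -$527.40
  Jul: +$354.37 → -$173.03
  Aug: +$354.37 − $535.71 → -$354.37
  Sep: +$354.37 → $0.00
Lowest trial balance = -$1,200.25 (Nov)
Initial deposit = cushion − low point = $708.74 − (-$1,200.25) = $1,908.99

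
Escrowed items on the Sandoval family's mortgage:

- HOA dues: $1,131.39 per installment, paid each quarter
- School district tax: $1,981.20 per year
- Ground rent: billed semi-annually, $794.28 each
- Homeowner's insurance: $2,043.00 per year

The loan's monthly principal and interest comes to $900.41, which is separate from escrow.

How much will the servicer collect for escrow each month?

$844.86

HOA dues: $1,131.39 × 4 = $4,525.56
School district tax: $1,981.20
Ground rent: $794.28 × 2 = $1,588.56
Homeowner's insurance: $2,043.00
Total per year = $4,525.56 + $1,981.20 + $1,588.56 + $2,043.00 = $10,138.32
Monthly escrow = $10,138.32 / 12 = $844.86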